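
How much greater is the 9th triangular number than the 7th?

17

9·10/2 = 45 and 7·8/2 = 28.
Difference: 45 − 28 = 17.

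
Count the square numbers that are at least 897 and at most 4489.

The n-th square number is n².
Smallest index with value ≥ 897: n = 30 (giving 900).
Largest index with value ≤ 4489: n = 67 (giving 4489).
Indices 30 through 67: 38 terms.

38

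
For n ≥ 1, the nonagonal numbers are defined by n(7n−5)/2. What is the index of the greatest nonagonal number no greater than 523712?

Solve n(7n−5)/2 ≤ 523712 for integer n.
n = 387 gives 523224 ≤ 523712, while n = 388 gives 525934 > 523712; so the answer is index 387.

387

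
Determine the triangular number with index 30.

465

The 30th triangular number is n(n+1)/2 with n = 30.
30·31/2 = 930/2 = 465.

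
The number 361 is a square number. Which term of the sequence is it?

We need n² = 361, so n = √361 = 19.
Check: 19² = 361. ✓

19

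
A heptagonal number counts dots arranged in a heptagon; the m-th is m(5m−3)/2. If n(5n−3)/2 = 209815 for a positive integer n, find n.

290

Set n(5n−3)/2 = 209815, giving 5n² − 3n − 419630 = 0.
The discriminant is 9 + 40·209815 = 8392609, and √8392609 = 2897.
So n = (3 + 2897) / 10 = 2900/10 = 290.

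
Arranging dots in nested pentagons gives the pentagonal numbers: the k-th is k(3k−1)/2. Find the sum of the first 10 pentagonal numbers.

Σ i(3i−1)/2 = (3Σi² − Σi) / 2 over i = 1..10.
Σi = 55 and Σi² = 385.
(3·385 − 1·55) / 2 = 1100/2 = 550.

550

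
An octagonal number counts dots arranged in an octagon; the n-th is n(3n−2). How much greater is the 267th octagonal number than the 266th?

1597

Consecutive octagonal numbers differ by 6n − 5: here 6·267 − 5 = 1597.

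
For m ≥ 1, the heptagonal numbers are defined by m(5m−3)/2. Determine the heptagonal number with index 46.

5221

The 46th heptagonal number is n(5n−3)/2 with n = 46.
46·(5·46 − 3)/2 = 46·227/2 = 5221.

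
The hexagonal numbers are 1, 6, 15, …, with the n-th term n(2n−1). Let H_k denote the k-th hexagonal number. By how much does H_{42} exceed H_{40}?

326

42·(2·42 − 1) = 3486 and 40·(2·40 − 1) = 3160.
Difference: 3486 − 3160 = 326.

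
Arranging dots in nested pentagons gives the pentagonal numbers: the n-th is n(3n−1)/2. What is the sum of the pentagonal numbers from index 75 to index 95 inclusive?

227850

Σ i(3i−1)/2 = (3Σi² − Σi) / 2 over i = 75..95.
Σi = 4560 − 2775 = 1785 and Σi² = 290320 − 137825 = 152495.
(3·152495 − 1·1785) / 2 = 455700/2 = 227850.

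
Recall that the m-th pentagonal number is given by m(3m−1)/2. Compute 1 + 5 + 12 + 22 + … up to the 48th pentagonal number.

56448

Σ i(3i−1)/2 = (3Σi² − Σi) / 2 over i = 1..48.
Σi = 1176 and Σi² = 38024.
(3·38024 − 1·1176) / 2 = 112896/2 = 56448.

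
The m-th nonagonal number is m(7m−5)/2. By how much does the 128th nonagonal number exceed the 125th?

2649

128·(7·128 − 5)/2 = 57024 and 125·(7·125 − 5)/2 = 54375.
Difference: 57024 − 54375 = 2649.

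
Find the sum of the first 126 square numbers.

674751

Σ_{i=1}^{126} i² = 126·127·253/6 = 674751.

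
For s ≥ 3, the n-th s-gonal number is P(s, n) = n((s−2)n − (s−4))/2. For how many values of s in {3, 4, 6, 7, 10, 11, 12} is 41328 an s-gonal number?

2

s = 3: P(3, 287) = 41328. ✓
s = 4: P(4, 203) = 41209 and P(4, 204) = 41616; 41328 is not s-gonal.
s = 6: P(6, 144) = 41328. ✓
s = 7: P(7, 128) = 40768 and P(7, 129) = 41409; 41328 is not s-gonal.
s = 10: P(10, 102) = 41310 and P(10, 103) = 42127; 41328 is not s-gonal.
s = 11: P(11, 96) = 41136 and P(11, 97) = 42001; 41328 is not s-gonal.
s = 12: P(12, 91) = 41041 and P(12, 92) = 41952; 41328 is not s-gonal.
Hits: s ∈ {3, 6} → 2.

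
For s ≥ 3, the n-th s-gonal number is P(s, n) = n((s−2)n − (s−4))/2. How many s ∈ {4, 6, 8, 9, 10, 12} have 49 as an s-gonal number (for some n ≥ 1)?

s = 4: P(4, 7) = 49. ✓
s = 6: P(6, 5) = 45 and P(6, 6) = 66; 49 is not s-gonal.
s = 8: P(8, 4) = 40 and P(8, 5) = 65; 49 is not s-gonal.
s = 9: P(9, 4) = 46 and P(9, 5) = 75; 49 is not s-gonal.
s = 10: P(10, 3) = 27 and P(10, 4) = 52; 49 is not s-gonal.
s = 12: P(12, 3) = 33 and P(12, 4) = 64; 49 is not s-gonal.
Hits: s ∈ {4} → 1.

1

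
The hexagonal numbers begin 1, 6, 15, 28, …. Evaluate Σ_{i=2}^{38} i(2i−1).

Σ i(2i−1) = 2Σi² − Σi over i = 2..38.
Σi = 741 − 1 = 740 and Σi² = 19019 − 1 = 19018.
2·19018 − 1·740 = 37296.

37296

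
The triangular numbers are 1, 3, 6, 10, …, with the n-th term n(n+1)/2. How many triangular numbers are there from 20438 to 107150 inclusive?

The n-th triangular number is n(n+1)/2.
Smallest index with value ≥ 20438: n = 202 (giving 20503).
Largest index with value ≤ 107150: n = 462 (giving 106953).
Indices 202 through 462: 261 terms.

261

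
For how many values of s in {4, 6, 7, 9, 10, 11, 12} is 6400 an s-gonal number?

1

s = 4: P(4, 80) = 6400. ✓
s = 6: P(6, 56) = 6216 and P(6, 57) = 6441; 6400 is not s-gonal.
s = 7: P(7, 50) = 6175 and P(7, 51) = 6426; 6400 is not s-gonal.
s = 9: P(9, 43) = 6364 and P(9, 44) = 6666; 6400 is not s-gonal.
s = 10: P(10, 40) = 6280 and P(10, 41) = 6601; 6400 is not s-gonal.
s = 11: P(11, 38) = 6365 and P(11, 39) = 6708; 6400 is not s-gonal.
s = 12: P(12, 36) = 6336 and P(12, 37) = 6697; 6400 is not s-gonal.
Hits: s ∈ {4} → 1.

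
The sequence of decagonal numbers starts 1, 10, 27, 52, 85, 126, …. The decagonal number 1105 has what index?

Set n(4n−3) = 1105, giving 4n² − 3n − 1105 = 0.
The discriminant is 9 + 16·1105 = 17689, and √17689 = 133.
So n = (3 + 133) / 8 = 136/8 = 17.

17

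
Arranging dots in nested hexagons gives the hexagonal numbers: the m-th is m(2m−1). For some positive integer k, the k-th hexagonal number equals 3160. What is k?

40

Set n(2n−1) = 3160, giving 2n² − n − 3160 = 0.
The discriminant is 1 + 8·3160 = 25281, and √25281 = 159.
So n = (1 + 159) / 4 = 160/4 = 40.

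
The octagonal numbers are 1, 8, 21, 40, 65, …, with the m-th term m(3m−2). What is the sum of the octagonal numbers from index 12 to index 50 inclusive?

Σ i(3i−2) = 3Σi² − 2Σi over i = 12..50.
Σi = 1275 − 66 = 1209 and Σi² = 42925 − 506 = 42419.
3·42419 − 2·1209 = 124839.

124839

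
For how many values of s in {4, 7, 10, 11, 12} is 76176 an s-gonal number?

1

s = 4: P(4, 276) = 76176. ✓
s = 7: P(7, 174) = 75429 and P(7, 175) = 76300; 76176 is not s-gonal.
s = 10: P(10, 138) = 75762 and P(10, 139) = 76867; 76176 is not s-gonal.
s = 11: P(11, 130) = 75595 and P(11, 131) = 76766; 76176 is not s-gonal.
s = 12: P(12, 123) = 75153 and P(12, 124) = 76384; 76176 is not s-gonal.
Hits: s ∈ {4} → 1.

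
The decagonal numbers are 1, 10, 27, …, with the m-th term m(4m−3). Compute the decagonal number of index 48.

9072

48·(4·48 − 3) = 48·189 = 9072.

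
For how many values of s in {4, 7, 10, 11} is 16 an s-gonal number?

1

s = 4: P(4, 4) = 16. ✓
s = 7: P(7, 2) = 7 and P(7, 3) = 18; 16 is not s-gonal.
s = 10: P(10, 2) = 10 and P(10, 3) = 27; 16 is not s-gonal.
s = 11: P(11, 2) = 11 and P(11, 3) = 30; 16 is not s-gonal.
Hits: s ∈ {4} → 1.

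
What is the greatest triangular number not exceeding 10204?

Solve n(n+1)/2 ≤ 10204 for integer n.
n = 142 gives 10153 ≤ 10204, while n = 143 gives 10296 > 10204; so the answer is 10153.

10153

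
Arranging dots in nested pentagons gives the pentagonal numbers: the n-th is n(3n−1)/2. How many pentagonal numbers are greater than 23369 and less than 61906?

79

The n-th pentagonal number is n(3n−1)/2.
Smallest index with value > 23369: n = 125 (giving 23375).
Largest index with value < 61906: n = 203 (giving 61712).
Indices 125 through 203: 79 terms.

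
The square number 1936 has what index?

44

We need n² = 1936, so n = √1936 = 44.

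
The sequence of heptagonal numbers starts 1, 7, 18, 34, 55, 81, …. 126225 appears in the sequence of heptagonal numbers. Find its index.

Set n(5n−3)/2 = 126225, giving 5n² − 3n − 252450 = 0.
The discriminant is 9 + 40·126225 = 5049009, and √5049009 = 2247.
So n = (3 + 2247) / 10 = 2250/10 = 225.
Check: 225·(5·225 − 3)/2 = 126225. ✓

225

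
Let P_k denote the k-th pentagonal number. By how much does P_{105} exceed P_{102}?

930

105·(3·105 − 1)/2 = 16485 and 102·(3·102 − 1)/2 = 15555.
Difference: 16485 − 15555 = 930.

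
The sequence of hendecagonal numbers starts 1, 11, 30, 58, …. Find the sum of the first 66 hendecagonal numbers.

Σ i(9i−7)/2 = (9Σi² − 7Σi) / 2 over i = 1..66.
Σi = 2211 and Σi² = 98021.
(9·98021 − 7·2211) / 2 = 866712/2 = 433356.

433356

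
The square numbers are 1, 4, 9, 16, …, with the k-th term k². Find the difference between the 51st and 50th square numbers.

n² − (n−1)² = 2n − 1, so 51² − 50² = 2·51 − 1 = 101.

101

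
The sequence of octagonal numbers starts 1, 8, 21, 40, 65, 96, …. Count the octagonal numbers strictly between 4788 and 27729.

The n-th octagonal number is n(3n−2).
Smallest index with value > 4788: n = 41 (giving 4961).
Largest index with value < 27729: n = 96 (giving 27456).
Indices 41 through 96: 56 terms.

56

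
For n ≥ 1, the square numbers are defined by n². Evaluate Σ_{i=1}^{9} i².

Σ_{i=1}^{9} i² = 9·10·19/6 = 285.

285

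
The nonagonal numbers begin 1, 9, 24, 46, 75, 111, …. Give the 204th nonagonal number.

145146

204·(7·204 − 5)/2 = 204·1423/2 = 145146.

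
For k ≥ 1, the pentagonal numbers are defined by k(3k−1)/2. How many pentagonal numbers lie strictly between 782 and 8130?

The n-th pentagonal number is n(3n−1)/2.
Smallest index with value > 782: n = 24 (giving 852).
Largest index with value < 8130: n = 73 (giving 7957).
Indices 24 through 73: 50 terms.

50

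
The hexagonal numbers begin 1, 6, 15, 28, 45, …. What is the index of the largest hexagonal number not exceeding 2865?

Solve n(2n−1) ≤ 2865 for integer n.
n = 38 gives 2850 ≤ 2865, while n = 39 gives 3003 > 2865; so the answer is index 38.

38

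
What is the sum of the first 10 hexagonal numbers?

Σ i(2i−1) = 2Σi² − Σi over i = 1..10.
Σi = 55 and Σi² = 385.
2·385 − 1·55 = 715.

715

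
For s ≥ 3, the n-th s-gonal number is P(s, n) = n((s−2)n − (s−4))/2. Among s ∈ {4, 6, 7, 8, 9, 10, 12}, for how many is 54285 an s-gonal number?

s = 4: P(4, 232) = 53824 and P(4, 233) = 54289; 54285 is not s-gonal.
s = 6: P(6, 165) = 54285. ✓
s = 7: P(7, 147) = 53802 and P(7, 148) = 54538; 54285 is not s-gonal.
s = 8: P(8, 134) = 53600 and P(8, 135) = 54405; 54285 is not s-gonal.
s = 9: P(9, 124) = 53506 and P(9, 125) = 54375; 54285 is not s-gonal.
s = 10: P(10, 116) = 53476 and P(10, 117) = 54405; 54285 is not s-gonal.
s = 12: P(12, 104) = 53664 and P(12, 105) = 54705; 54285 is not s-gonal.
Hits: s ∈ {6} → 1.

1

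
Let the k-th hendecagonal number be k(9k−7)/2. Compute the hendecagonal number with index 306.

420291

The 306th hendecagonal number is n(9n−7)/2 with n = 306.
306·(9·306 − 7)/2 = 306·2747/2 = 420291.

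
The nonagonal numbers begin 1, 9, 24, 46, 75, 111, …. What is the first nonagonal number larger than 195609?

Solve n(7n−5)/2 > 195609 for integer n.
The largest n with value ≤ 195609 is 236 (since 194346 ≤ 195609 < 195999), so the first above is n = 237, value 195999.

195999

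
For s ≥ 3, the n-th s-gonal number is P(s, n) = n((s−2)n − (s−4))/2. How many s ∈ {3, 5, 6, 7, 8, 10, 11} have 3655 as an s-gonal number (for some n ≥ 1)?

s = 3: P(3, 85) = 3655. ✓
s = 5: P(5, 49) = 3577 and P(5, 50) = 3725; 3655 is not s-gonal.
s = 6: P(6, 43) = 3655. ✓
s = 7: P(7, 38) = 3553 and P(7, 39) = 3744; 3655 is not s-gonal.
s = 8: P(8, 35) = 3605 and P(8, 36) = 3816; 3655 is not s-gonal.
s = 10: P(10, 30) = 3510 and P(10, 31) = 3751; 3655 is not s-gonal.
s = 11: P(11, 28) = 3430 and P(11, 29) = 3683; 3655 is not s-gonal.
Hits: s ∈ {3, 6} → 2.

2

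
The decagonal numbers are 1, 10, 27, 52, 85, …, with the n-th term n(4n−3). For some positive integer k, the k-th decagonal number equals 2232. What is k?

24

Set n(4n−3) = 2232, giving 4n² − 3n − 2232 = 0.
The discriminant is 9 + 16·2232 = 35721, and √35721 = 189.
So n = (3 + 189) / 8 = 192/8 = 24.
Check: 24·(4·24 − 3) = 2232. ✓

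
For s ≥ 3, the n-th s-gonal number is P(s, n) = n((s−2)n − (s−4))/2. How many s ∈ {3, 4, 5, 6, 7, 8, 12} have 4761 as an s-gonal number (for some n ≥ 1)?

1

s = 3: P(3, 97) = 4753 and P(3, 98) = 4851; 4761 is not s-gonal.
s = 4: P(4, 69) = 4761. ✓
s = 5: P(5, 56) = 4676 and P(5, 57) = 4845; 4761 is not s-gonal.
s = 6: P(6, 49) = 4753 and P(6, 50) = 4950; 4761 is not s-gonal.
s = 7: P(7, 43) = 4558 and P(7, 44) = 4774; 4761 is not s-gonal.
s = 8: P(8, 40) = 4720 and P(8, 41) = 4961; 4761 is not s-gonal.
s = 12: P(12, 31) = 4681 and P(12, 32) = 4992; 4761 is not s-gonal.
Hits: s ∈ {4} → 1.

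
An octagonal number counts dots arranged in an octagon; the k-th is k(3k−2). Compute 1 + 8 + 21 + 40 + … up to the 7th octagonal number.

Σ i(3i−2) = 3Σi² − 2Σi over i = 1..7.
Σi = 28 and Σi² = 140.
3·140 − 2·28 = 364.

364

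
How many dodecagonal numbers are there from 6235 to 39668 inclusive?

54

The n-th dodecagonal number is n(5n−4).
Smallest index with value ≥ 6235: n = 36 (giving 6336).
Largest index with value ≤ 39668: n = 89 (giving 39249).
Indices 36 through 89: 54 terms.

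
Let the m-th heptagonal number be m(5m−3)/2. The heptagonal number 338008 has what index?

Set n(5n−3)/2 = 338008, giving 5n² − 3n − 676016 = 0.
The discriminant is 9 + 40·338008 = 13520329, and √13520329 = 3677.
So n = (3 + 3677) / 10 = 3680/10 = 368.
Check: 368·(5·368 − 3)/2 = 338008. ✓

368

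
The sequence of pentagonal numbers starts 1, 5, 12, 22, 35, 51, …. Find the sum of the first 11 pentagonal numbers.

Σ i(3i−1)/2 = (3Σi² − Σi) / 2 over i = 1..11.
Σi = 66 and Σi² = 506.
(3·506 − 1·66) / 2 = 1452/2 = 726.

726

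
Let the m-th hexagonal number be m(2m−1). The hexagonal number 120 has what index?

Set n(2n−1) = 120, giving 2n² − n − 120 = 0.
So n = (1 + 31) / 4 = 32/4 = 8.

8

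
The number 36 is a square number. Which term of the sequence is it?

6

We need n² = 36, so n = √36 = 6.
Check: 6² = 36. ✓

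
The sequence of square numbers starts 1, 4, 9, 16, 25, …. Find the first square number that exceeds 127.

144

Solve n² > 127 for integer n.
The largest n with value ≤ 127 is 11 (since 121 ≤ 127 < 144), so the first above is n = 12, value 144.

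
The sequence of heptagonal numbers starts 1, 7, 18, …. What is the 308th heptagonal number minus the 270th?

54853

308·(5·308 − 3)/2 = 236698 and 270·(5·270 − 3)/2 = 181845.
Difference: 236698 − 181845 = 54853.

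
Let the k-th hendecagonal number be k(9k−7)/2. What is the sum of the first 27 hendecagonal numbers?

Σ i(9i−7)/2 = (9Σi² − 7Σi) / 2 over i = 1..27.
Σi = 378 and Σi² = 6930.
(9·6930 − 7·378) / 2 = 59724/2 = 29862.

29862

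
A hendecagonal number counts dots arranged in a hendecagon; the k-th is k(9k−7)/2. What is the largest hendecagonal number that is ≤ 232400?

231086

Solve n(9n−7)/2 ≤ 232400 for integer n.
n = 227 gives 231086 ≤ 232400, while n = 228 gives 233130 > 232400; so the answer is 231086.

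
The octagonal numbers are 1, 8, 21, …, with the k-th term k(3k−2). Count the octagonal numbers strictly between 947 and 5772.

26

The n-th octagonal number is n(3n−2).
Smallest index with value > 947: n = 19 (giving 1045).
Largest index with value < 5772: n = 44 (giving 5720).
Indices 19 through 44: 26 terms.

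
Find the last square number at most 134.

121

Solve n² ≤ 134 for integer n.
n = 11 gives 121 ≤ 134, while n = 12 gives 144 > 134; so the answer is 121.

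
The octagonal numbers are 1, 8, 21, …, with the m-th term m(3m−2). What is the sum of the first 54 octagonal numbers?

158895

Σ i(3i−2) = 3Σi² − 2Σi over i = 1..54.
Σi = 1485 and Σi² = 53955.
3·53955 − 2·1485 = 158895.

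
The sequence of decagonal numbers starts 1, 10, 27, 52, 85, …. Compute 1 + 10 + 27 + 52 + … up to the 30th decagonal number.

Σ i(4i−3) = 4Σi² − 3Σi over i = 1..30.
Σi = 465 and Σi² = 9455.
4·9455 − 3·465 = 36425.

36425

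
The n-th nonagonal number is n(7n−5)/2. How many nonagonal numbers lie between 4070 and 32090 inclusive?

62

The n-th nonagonal number is n(7n−5)/2.
Smallest index with value ≥ 4070: n = 35 (giving 4200).
Largest index with value ≤ 32090: n = 96 (giving 32016).
Indices 35 through 96: 62 terms.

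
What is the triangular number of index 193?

18721

The 193rd triangular number is n(n+1)/2 with n = 193.
193·194/2 = 37442/2 = 18721.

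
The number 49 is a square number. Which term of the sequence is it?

We need n² = 49, so n = √49 = 7.

7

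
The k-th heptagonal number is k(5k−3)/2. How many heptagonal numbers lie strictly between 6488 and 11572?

The n-th heptagonal number is n(5n−3)/2.
Smallest index with value > 6488: n = 52 (giving 6682).
Largest index with value < 11572: n = 68 (giving 11458).
Indices 52 through 68: 17 terms.

17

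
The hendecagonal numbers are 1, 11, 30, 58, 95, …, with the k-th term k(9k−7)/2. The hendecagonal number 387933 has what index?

294

Set n(9n−7)/2 = 387933, giving 9n² − 7n − 775866 = 0.
The discriminant is 49 + 72·387933 = 27931225, and √27931225 = 5285.
So n = (7 + 5285) / 18 = 5292/18 = 294.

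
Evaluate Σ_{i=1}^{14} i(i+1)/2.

560

Σ i(i+1)/2 = (Σi² + Σi) / 2 over i = 1..14.
Σi = 105 and Σi² = 1015.
(1·1015 + 1·105) / 2 = 1120/2 = 560.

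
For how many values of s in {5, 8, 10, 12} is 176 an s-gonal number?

s = 5: P(5, 11) = 176. ✓
s = 8: P(8, 8) = 176. ✓
s = 10: P(10, 7) = 175 and P(10, 8) = 232; 176 is not s-gonal.
s = 12: P(12, 6) = 156 and P(12, 7) = 217; 176 is not s-gonal.
Hits: s ∈ {5, 8} → 2.

2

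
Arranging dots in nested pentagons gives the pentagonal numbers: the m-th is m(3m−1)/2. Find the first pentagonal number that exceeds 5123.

5192

Solve n(3n−1)/2 > 5123 for integer n.
The largest n with value ≤ 5123 is 58 (since 5017 ≤ 5123 < 5192), so the first above is n = 59, value 5192.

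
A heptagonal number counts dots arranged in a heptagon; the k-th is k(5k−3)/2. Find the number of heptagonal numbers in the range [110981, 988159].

The n-th heptagonal number is n(5n−3)/2.
Smallest index with value ≥ 110981: n = 211 (giving 110986).
Largest index with value ≤ 988159: n = 629 (giving 988159).
Indices 211 through 629: 419 terms.

419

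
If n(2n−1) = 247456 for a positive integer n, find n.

Set n(2n−1) = 247456, giving 2n² − n − 247456 = 0.
The discriminant is 1 + 8·247456 = 1979649, and √1979649 = 1407.
So n = (1 + 1407) / 4 = 1408/4 = 352.

352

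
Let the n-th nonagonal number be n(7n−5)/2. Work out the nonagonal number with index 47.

7614

The 47th nonagonal number is n(7n−5)/2 with n = 47.
47·(7·47 − 5)/2 = 47·324/2 = 47·162 = 7614.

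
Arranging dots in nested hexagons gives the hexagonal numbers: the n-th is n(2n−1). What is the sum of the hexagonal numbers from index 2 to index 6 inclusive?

160

Σ i(2i−1) = 2Σi² − Σi over i = 2..6.
Σi = 21 − 1 = 20 and Σi² = 91 − 1 = 90.
2·90 − 1·20 = 160.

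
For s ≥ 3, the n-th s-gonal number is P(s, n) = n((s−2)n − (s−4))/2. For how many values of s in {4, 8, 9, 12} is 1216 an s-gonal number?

2

s = 4: P(4, 34) = 1156 and P(4, 35) = 1225; 1216 is not s-gonal.
s = 8: P(8, 20) = 1160 and P(8, 21) = 1281; 1216 is not s-gonal.
s = 9: P(9, 19) = 1216. ✓
s = 12: P(12, 16) = 1216. ✓
Hits: s ∈ {9, 12} → 2.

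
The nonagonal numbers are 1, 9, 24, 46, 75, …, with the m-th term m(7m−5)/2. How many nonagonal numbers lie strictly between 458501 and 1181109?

219

The n-th nonagonal number is n(7n−5)/2.
Smallest index with value > 458501: n = 363 (giving 460284).
Largest index with value < 1181109: n = 581 (giving 1180011).
Indices 363 through 581: 219 terms.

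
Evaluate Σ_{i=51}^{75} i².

Σ_{i=51}^{75} i² = 143450 − 42925 = 100525.

100525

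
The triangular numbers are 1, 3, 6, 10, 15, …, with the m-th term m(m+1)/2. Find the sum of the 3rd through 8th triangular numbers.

116

Σ i(i+1)/2 = (Σi² + Σi) / 2 over i = 3..8.
Σi = 36 − 3 = 33 and Σi² = 204 − 5 = 199.
(1·199 + 1·33) / 2 = 232/2 = 116.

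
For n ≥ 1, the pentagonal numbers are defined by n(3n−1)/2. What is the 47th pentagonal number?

3290

The 47th pentagonal number is n(3n−1)/2 with n = 47.
47·(3·47 − 1)/2 = 47·140/2 = 47·70 = 3290.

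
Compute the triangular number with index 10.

The 10th triangular number is n(n+1)/2 with n = 10.
10·11/2 = 110/2 = 55.

55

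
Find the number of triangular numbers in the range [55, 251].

The n-th triangular number is n(n+1)/2.
Smallest index with value ≥ 55: n = 10 (giving 55).
Largest index with value ≤ 251: n = 21 (giving 231).
Indices 10 through 21: 12 terms.

12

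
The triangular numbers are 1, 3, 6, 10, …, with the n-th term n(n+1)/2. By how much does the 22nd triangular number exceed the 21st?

Consecutive triangular numbers differ by n: T_{22} − T_{21} = 22.

22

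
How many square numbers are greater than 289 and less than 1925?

26

The n-th square number is n².
Smallest index with value > 289: n = 18 (giving 324).
Largest index with value < 1925: n = 43 (giving 1849).
Indices 18 through 43: 26 terms.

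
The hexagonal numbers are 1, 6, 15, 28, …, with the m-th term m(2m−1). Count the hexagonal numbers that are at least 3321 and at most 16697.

The n-th hexagonal number is n(2n−1).
Smallest index with value ≥ 3321: n = 41 (giving 3321).
Largest index with value ≤ 16697: n = 91 (giving 16471).
Indices 41 through 91: 51 terms.

51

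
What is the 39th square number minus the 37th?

39² = 1521 and 37² = 1369.
Difference: 1521 − 1369 = 152.

152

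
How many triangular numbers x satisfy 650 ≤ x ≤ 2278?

32

The n-th triangular number is n(n+1)/2.
Smallest index with value ≥ 650: n = 36 (giving 666).
Largest index with value ≤ 2278: n = 67 (giving 2278).
Indices 36 through 67: 32 terms.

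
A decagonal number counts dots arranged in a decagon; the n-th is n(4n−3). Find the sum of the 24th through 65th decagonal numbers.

351757

Σ i(4i−3) = 4Σi² − 3Σi over i = 24..65.
Σi = 2145 − 276 = 1869 and Σi² = 93665 − 4324 = 89341.
4·89341 − 3·1869 = 351757.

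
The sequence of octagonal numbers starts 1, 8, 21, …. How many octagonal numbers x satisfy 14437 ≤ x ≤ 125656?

135

The n-th octagonal number is n(3n−2).
Smallest index with value ≥ 14437: n = 70 (giving 14560).
Largest index with value ≤ 125656: n = 204 (giving 124440).
Indices 70 through 204: 135 terms.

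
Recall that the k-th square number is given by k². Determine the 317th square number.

The 317th square number is n² with n = 317.
317² = 100489.

100489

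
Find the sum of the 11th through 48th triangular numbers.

Σ i(i+1)/2 = (Σi² + Σi) / 2 over i = 11..48.
Σi = 1176 − 55 = 1121 and Σi² = 38024 − 385 = 37639.
(1·37639 + 1·1121) / 2 = 38760/2 = 19380.

19380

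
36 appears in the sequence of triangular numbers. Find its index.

8

Set n(n+1)/2 = 36, giving n² + n − 72 = 0.
The discriminant is 1 + 8·36 = 289, and √289 = 17.
So n = (-1 + 17) / 2 = 16/2 = 8.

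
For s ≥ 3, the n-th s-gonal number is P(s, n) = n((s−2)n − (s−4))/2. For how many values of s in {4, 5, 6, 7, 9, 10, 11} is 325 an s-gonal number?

s = 4: P(4, 18) = 324 and P(4, 19) = 361; 325 is not s-gonal.
s = 5: P(5, 14) = 287 and P(5, 15) = 330; 325 is not s-gonal.
s = 6: P(6, 13) = 325. ✓
s = 7: P(7, 11) = 286 and P(7, 12) = 342; 325 is not s-gonal.
s = 9: P(9, 10) = 325. ✓
s = 10: P(10, 9) = 297 and P(10, 10) = 370; 325 is not s-gonal.
s = 11: P(11, 8) = 260 and P(11, 9) = 333; 325 is not s-gonal.
Hits: s ∈ {6, 9} → 2.

2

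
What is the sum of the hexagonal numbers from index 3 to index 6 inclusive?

154

Σ i(2i−1) = 2Σi² − Σi over i = 3..6.
Σi = 21 − 3 = 18 and Σi² = 91 − 5 = 86.
2·86 − 1·18 = 154.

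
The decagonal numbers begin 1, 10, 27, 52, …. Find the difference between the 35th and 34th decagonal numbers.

Consecutive decagonal numbers differ by 8n − 7: here 8·35 − 7 = 273.

273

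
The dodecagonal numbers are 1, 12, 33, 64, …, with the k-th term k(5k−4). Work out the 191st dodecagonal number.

181641

The 191st dodecagonal number is n(5n−4) with n = 191.
191·(5·191 − 4) = 191·951 = 181641.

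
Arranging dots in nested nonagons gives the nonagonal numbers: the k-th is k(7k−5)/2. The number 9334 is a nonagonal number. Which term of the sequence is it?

52

Set n(7n−5)/2 = 9334, giving 7n² − 5n − 18668 = 0.
The discriminant is 25 + 56·9334 = 522729, and √522729 = 723.
So n = (5 + 723) / 14 = 728/14 = 52.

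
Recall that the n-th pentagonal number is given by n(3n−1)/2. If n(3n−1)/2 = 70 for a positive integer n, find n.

7

Set n(3n−1)/2 = 70, giving 3n² − n − 140 = 0.
So n = (1 + 41) / 6 = 42/6 = 7.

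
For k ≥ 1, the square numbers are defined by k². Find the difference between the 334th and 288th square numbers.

28612

334² = 111556 and 288² = 82944.
Difference: 111556 − 82944 = 28612.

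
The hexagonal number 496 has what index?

16

Set n(2n−1) = 496, giving 2n² − n − 496 = 0.
The discriminant is 1 + 8·496 = 3969, and √3969 = 63.
So n = (1 + 63) / 4 = 64/4 = 16.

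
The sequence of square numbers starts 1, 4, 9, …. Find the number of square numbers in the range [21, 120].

6

The n-th square number is n².
Smallest index with value ≥ 21: n = 5 (giving 25).
Largest index with value ≤ 120: n = 10 (giving 100).
Indices 5 through 10: 6 terms.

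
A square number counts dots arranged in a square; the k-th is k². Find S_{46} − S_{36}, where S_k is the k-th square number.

820

46² = 2116 and 36² = 1296.
Difference: 2116 − 1296 = 820.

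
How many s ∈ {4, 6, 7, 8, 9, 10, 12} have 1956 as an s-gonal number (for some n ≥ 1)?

s = 4: P(4, 44) = 1936 and P(4, 45) = 2025; 1956 is not s-gonal.
s = 6: P(6, 31) = 1891 and P(6, 32) = 2016; 1956 is not s-gonal.
s = 7: P(7, 28) = 1918 and P(7, 29) = 2059; 1956 is not s-gonal.
s = 8: P(8, 25) = 1825 and P(8, 26) = 1976; 1956 is not s-gonal.
s = 9: P(9, 24) = 1956. ✓
s = 10: P(10, 22) = 1870 and P(10, 23) = 2047; 1956 is not s-gonal.
s = 12: P(12, 20) = 1920 and P(12, 21) = 2121; 1956 is not s-gonal.
Hits: s ∈ {9} → 1.

1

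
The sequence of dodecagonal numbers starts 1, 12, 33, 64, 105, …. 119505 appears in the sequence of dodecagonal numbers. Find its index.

155

Set n(5n−4) = 119505, giving 5n² − 4n − 119505 = 0.
The discriminant is 16 + 20·119505 = 2390116, and √2390116 = 1546.
So n = (4 + 1546) / 10 = 1550/10 = 155.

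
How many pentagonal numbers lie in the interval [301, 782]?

9

The n-th pentagonal number is n(3n−1)/2.
Smallest index with value ≥ 301: n = 15 (giving 330).
Largest index with value ≤ 782: n = 23 (giving 782).
Indices 15 through 23: 9 terms.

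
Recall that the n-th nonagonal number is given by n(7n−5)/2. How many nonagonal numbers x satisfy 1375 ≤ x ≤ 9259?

The n-th nonagonal number is n(7n−5)/2.
Smallest index with value ≥ 1375: n = 21 (giving 1491).
Largest index with value ≤ 9259: n = 51 (giving 8976).
Indices 21 through 51: 31 terms.

31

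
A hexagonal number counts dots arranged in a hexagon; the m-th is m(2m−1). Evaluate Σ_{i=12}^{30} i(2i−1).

Σ i(2i−1) = 2Σi² − Σi over i = 12..30.
Σi = 465 − 66 = 399 and Σi² = 9455 − 506 = 8949.
2·8949 − 1·399 = 17499.

17499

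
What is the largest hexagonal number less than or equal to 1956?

Solve n(2n−1) ≤ 1956 for integer n.
n = 31 gives 1891 ≤ 1956, while n = 32 gives 2016 > 1956; so the answer is 1891.

1891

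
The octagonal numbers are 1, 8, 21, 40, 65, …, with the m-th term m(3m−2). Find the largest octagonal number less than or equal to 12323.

Solve n(3n−2) ≤ 12323 for integer n.
n = 64 gives 12160 ≤ 12323, while n = 65 gives 12545 > 12323; so the answer is 12160.

12160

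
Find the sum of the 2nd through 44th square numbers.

29369

Σ_{i=2}^{44} i² = 29370 − 1 = 29369.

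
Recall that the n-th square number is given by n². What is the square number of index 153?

153² = 23409.

23409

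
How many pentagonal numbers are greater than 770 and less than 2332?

The n-th pentagonal number is n(3n−1)/2.
Smallest index with value > 770: n = 23 (giving 782).
Largest index with value < 2332: n = 39 (giving 2262).
Indices 23 through 39: 17 terms.

17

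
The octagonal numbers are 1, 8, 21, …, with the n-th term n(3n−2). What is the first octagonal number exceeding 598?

645

Solve n(3n−2) > 598 for integer n.
The largest n with value ≤ 598 is 14 (since 560 ≤ 598 < 645), so the first above is n = 15, value 645.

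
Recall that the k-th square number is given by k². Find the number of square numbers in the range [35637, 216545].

The n-th square number is n².
Smallest index with value ≥ 35637: n = 189 (giving 35721).
Largest index with value ≤ 216545: n = 465 (giving 216225).
Indices 189 through 465: 277 terms.

277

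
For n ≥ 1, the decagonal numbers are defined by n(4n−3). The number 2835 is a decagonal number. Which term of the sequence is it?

27

Set n(4n−3) = 2835, giving 4n² − 3n − 2835 = 0.
So n = (3 + 213) / 8 = 216/8 = 27.
Check: 27·(4·27 − 3) = 2835. ✓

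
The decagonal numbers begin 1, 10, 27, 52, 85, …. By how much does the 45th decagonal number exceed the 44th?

Consecutive decagonal numbers differ by 8n − 7: here 8·45 − 7 = 353.

353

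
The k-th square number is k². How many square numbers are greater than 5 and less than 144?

9

The n-th square number is n².
Smallest index with value > 5: n = 3 (giving 9).
Largest index with value < 144: n = 11 (giving 121).
Indices 3 through 11: 9 terms.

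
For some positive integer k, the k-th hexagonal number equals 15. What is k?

Set n(2n−1) = 15, giving 2n² − n − 15 = 0.
The discriminant is 1 + 8·15 = 121, and √121 = 11.
So n = (1 + 11) / 4 = 12/4 = 3.
Check: 3·(2·3 − 1) = 15. ✓

3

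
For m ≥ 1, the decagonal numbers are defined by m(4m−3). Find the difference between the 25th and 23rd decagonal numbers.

378

25·(4·25 − 3) = 2425 and 23·(4·23 − 3) = 2047.
Difference: 2425 − 2047 = 378.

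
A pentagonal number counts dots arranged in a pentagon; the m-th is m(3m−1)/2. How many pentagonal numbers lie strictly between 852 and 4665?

31

The n-th pentagonal number is n(3n−1)/2.
Smallest index with value > 852: n = 25 (giving 925).
Largest index with value < 4665: n = 55 (giving 4510).
Indices 25 through 55: 31 terms.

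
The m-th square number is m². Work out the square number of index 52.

The 52nd square number is n² with n = 52.
52² = 2704.

2704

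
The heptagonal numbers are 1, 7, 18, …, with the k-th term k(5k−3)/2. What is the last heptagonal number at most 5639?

5452

Solve n(5n−3)/2 ≤ 5639 for integer n.
n = 47 gives 5452 ≤ 5639, while n = 48 gives 5688 > 5639; so the answer is 5452.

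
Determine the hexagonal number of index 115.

26335

The 115th hexagonal number is n(2n−1) with n = 115.
115·(2·115 − 1) = 115·229 = 26335.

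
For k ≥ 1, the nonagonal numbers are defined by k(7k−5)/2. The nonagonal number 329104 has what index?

307

Set n(7n−5)/2 = 329104, giving 7n² − 5n − 658208 = 0.
The discriminant is 25 + 56·329104 = 18429849, and √18429849 = 4293.
So n = (5 + 4293) / 14 = 4298/14 = 307.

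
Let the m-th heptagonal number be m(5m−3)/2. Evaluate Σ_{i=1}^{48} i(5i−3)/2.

Σ i(5i−3)/2 = (5Σi² − 3Σi) / 2 over i = 1..48.
Σi = 1176 and Σi² = 38024.
(5·38024 − 3·1176) / 2 = 186592/2 = 93296.

93296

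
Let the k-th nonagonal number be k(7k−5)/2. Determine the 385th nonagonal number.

The 385th nonagonal number is n(7n−5)/2 with n = 385.
385·(7·385 − 5)/2 = 385·2690/2 = 385·1345 = 517825.

517825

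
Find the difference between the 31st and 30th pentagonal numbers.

Consecutive pentagonal numbers differ by 3n − 2: here 3·31 − 2 = 91.

91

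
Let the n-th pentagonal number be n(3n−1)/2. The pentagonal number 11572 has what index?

88

Set n(3n−1)/2 = 11572, giving 3n² − n − 23144 = 0.
So n = (1 + 527) / 6 = 528/6 = 88.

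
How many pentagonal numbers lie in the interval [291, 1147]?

13

The n-th pentagonal number is n(3n−1)/2.
Smallest index with value ≥ 291: n = 15 (giving 330).
Largest index with value ≤ 1147: n = 27 (giving 1080).
Indices 15 through 27: 13 terms.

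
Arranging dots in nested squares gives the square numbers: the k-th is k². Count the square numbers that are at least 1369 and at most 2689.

15

The n-th square number is n².
Smallest index with value ≥ 1369: n = 37 (giving 1369).
Largest index with value ≤ 2689: n = 51 (giving 2601).
Indices 37 through 51: 15 terms.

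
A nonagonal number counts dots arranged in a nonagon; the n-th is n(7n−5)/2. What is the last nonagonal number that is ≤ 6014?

5781

Solve n(7n−5)/2 ≤ 6014 for integer n.
n = 41 gives 5781 ≤ 6014, while n = 42 gives 6069 > 6014; so the answer is 5781.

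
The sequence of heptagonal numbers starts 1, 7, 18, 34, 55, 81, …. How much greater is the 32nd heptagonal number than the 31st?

156

Consecutive heptagonal numbers differ by 5n − 4: here 5·32 − 4 = 156.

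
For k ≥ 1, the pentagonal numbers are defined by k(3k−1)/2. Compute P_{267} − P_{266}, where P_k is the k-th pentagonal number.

799

Consecutive pentagonal numbers differ by 3n − 2: here 3·267 − 2 = 799.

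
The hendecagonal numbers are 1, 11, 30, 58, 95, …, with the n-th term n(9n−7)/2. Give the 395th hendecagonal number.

The 395th hendecagonal number is n(9n−7)/2 with n = 395.
395·(9·395 − 7)/2 = 395·3548/2 = 395·1774 = 700730.

700730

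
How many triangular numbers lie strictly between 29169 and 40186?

41

The n-th triangular number is n(n+1)/2.
Smallest index with value > 29169: n = 242 (giving 29403).
Largest index with value < 40186: n = 282 (giving 39903).
Indices 242 through 282: 41 terms.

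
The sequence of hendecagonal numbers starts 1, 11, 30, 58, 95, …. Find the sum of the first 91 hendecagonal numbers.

1134406

Σ i(9i−7)/2 = (9Σi² − 7Σi) / 2 over i = 1..91.
Σi = 4186 and Σi² = 255346.
(9·255346 − 7·4186) / 2 = 2268812/2 = 1134406.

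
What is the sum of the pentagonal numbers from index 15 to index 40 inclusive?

31330

Σ i(3i−1)/2 = (3Σi² − Σi) / 2 over i = 15..40.
Σi = 820 − 105 = 715 and Σi² = 22140 − 1015 = 21125.
(3·21125 − 1·715) / 2 = 62660/2 = 31330.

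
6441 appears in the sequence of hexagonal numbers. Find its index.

57

Set n(2n−1) = 6441, giving 2n² − n − 6441 = 0.
So n = (1 + 227) / 4 = 228/4 = 57.
Check: 57·(2·57 − 1) = 6441. ✓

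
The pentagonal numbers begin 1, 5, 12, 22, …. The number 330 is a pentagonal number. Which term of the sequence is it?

15

Set n(3n−1)/2 = 330, giving 3n² − n − 660 = 0.
The discriminant is 1 + 24·330 = 7921, and √7921 = 89.
So n = (1 + 89) / 6 = 90/6 = 15.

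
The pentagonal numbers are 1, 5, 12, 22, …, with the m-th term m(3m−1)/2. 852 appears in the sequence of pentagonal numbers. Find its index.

24

Set n(3n−1)/2 = 852, giving 3n² − n − 1704 = 0.
The discriminant is 1 + 24·852 = 20449, and √20449 = 143.
So n = (1 + 143) / 6 = 144/6 = 24.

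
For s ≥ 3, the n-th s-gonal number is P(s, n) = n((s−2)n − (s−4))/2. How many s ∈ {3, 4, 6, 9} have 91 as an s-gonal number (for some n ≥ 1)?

2

s = 3: P(3, 13) = 91. ✓
s = 4: P(4, 9) = 81 and P(4, 10) = 100; 91 is not s-gonal.
s = 6: P(6, 7) = 91. ✓
s = 9: P(9, 5) = 75 and P(9, 6) = 111; 91 is not s-gonal.
Hits: s ∈ {3, 6} → 2.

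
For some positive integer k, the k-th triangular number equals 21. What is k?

6

Set n(n+1)/2 = 21, giving n² + n − 42 = 0.
The discriminant is 1 + 8·21 = 169, and √169 = 13.
So n = (-1 + 13) / 2 = 12/2 = 6.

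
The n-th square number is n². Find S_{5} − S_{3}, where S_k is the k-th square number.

5² = 25 and 3² = 9.
Difference: 25 − 9 = 16.

16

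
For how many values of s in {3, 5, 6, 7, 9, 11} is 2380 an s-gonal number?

1

s = 3: P(3, 68) = 2346 and P(3, 69) = 2415; 2380 is not s-gonal.
s = 5: P(5, 40) = 2380. ✓
s = 6: P(6, 34) = 2278 and P(6, 35) = 2415; 2380 is not s-gonal.
s = 7: P(7, 31) = 2356 and P(7, 32) = 2512; 2380 is not s-gonal.
s = 9: P(9, 26) = 2301 and P(9, 27) = 2484; 2380 is not s-gonal.
s = 11: P(11, 23) = 2300 and P(11, 24) = 2508; 2380 is not s-gonal.
Hits: s ∈ {5} → 1.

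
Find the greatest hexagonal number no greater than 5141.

4950

Solve n(2n−1) ≤ 5141 for integer n.
n = 50 gives 4950 ≤ 5141, while n = 51 gives 5151 > 5141; so the answer is 4950.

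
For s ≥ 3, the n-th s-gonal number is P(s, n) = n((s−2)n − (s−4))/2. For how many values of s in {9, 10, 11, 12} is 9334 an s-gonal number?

1

s = 9: P(9, 52) = 9334. ✓
s = 10: P(10, 48) = 9072 and P(10, 49) = 9457; 9334 is not s-gonal.
s = 11: P(11, 45) = 8955 and P(11, 46) = 9361; 9334 is not s-gonal.
s = 12: P(12, 43) = 9073 and P(12, 44) = 9504; 9334 is not s-gonal.
Hits: s ∈ {9} → 1.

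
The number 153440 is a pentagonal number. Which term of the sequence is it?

Set n(3n−1)/2 = 153440, giving 3n² − n − 306880 = 0.
So n = (1 + 1919) / 6 = 1920/6 = 320.

320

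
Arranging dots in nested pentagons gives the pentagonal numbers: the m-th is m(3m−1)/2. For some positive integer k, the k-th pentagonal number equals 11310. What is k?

87

Set n(3n−1)/2 = 11310, giving 3n² − n − 22620 = 0.
So n = (1 + 521) / 6 = 522/6 = 87.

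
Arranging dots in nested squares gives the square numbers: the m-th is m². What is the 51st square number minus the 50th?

101

n² − (n−1)² = 2n − 1, so 51² − 50² = 2·51 − 1 = 101.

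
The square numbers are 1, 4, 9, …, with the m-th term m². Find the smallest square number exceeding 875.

900

Solve n² > 875 for integer n.
The largest n with value ≤ 875 is 29 (since 841 ≤ 875 < 900), so the first above is n = 30, value 900.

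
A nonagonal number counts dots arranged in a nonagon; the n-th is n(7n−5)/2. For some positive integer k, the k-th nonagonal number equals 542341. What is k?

394

Set n(7n−5)/2 = 542341, giving 7n² − 5n − 1084682 = 0.
So n = (5 + 5511) / 14 = 5516/14 = 394.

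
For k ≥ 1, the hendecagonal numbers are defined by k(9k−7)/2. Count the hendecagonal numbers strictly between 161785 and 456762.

128

The n-th hendecagonal number is n(9n−7)/2.
Smallest index with value > 161785: n = 191 (giving 163496).
Largest index with value < 456762: n = 318 (giving 453945).
Indices 191 through 318: 128 terms.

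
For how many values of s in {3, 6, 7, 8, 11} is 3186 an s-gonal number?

s = 3: P(3, 79) = 3160 and P(3, 80) = 3240; 3186 is not s-gonal.
s = 6: P(6, 40) = 3160 and P(6, 41) = 3321; 3186 is not s-gonal.
s = 7: P(7, 36) = 3186. ✓
s = 8: P(8, 32) = 3008 and P(8, 33) = 3201; 3186 is not s-gonal.
s = 11: P(11, 27) = 3186. ✓
Hits: s ∈ {7, 11} → 2.

2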